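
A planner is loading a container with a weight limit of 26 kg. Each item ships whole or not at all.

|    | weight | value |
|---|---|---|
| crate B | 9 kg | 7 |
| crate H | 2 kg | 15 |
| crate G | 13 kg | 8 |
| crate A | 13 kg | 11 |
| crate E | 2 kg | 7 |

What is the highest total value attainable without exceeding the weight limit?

40

crate H + crate A + crate E: weight 2 + 13 + 2 = 17 ≤ 26, value 15 + 11 + 7 = 33.
crate B + crate H + crate A + crate E: weight 9 + 2 + 13 + 2 = 26 ≤ 26, value 7 + 15 + 11 + 7 = 40.
crate B + crate H + crate G + crate E: weight 9 + 2 + 13 + 2 = 26 ≤ 26, value 7 + 15 + 8 + 7 = 37.
Best is crate B, crate H, crate A, and crate E with total value 40.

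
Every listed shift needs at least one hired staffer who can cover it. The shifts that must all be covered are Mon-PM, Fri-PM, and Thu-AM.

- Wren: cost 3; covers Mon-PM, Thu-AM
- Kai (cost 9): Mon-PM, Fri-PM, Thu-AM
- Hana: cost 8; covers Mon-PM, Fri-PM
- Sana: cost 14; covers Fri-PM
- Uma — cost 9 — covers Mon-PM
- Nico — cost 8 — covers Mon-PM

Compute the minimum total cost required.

9

Kai alone covers Mon-PM, Fri-PM, Thu-AM — every shift.
Total cost: 9.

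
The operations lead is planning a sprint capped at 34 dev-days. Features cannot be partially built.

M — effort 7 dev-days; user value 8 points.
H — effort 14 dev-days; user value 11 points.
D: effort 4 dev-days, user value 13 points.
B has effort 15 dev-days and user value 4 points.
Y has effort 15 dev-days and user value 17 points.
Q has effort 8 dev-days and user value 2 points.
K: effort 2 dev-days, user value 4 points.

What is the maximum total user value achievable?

Allowing fractional choices, the relaxed optimum would be about 46.7, but features are indivisible.
M + D + Y + Q: effort 7 + 4 + 15 + 8 = 34 ≤ 34, user value 8 + 13 + 17 + 2 = 40.
H + D + Y: effort 14 + 4 + 15 = 33 ≤ 34, user value 11 + 13 + 17 = 41.
M + D + Y + K: effort 7 + 4 + 15 + 2 = 28 ≤ 34, user value 8 + 13 + 17 + 4 = 42.
Best is M, D, Y, and K with total user value 42.

42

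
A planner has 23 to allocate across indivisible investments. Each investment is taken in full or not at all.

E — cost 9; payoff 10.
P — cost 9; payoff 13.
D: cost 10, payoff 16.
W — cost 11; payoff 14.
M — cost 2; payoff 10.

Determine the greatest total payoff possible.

40

P + W + M: cost 9 + 11 + 2 = 22 ≤ 23, payoff 13 + 14 + 10 = 37.
D + W + M: cost 10 + 11 + 2 = 23 ≤ 23, payoff 16 + 14 + 10 = 40.
P + D + M: cost 9 + 10 + 2 = 21 ≤ 23, payoff 13 + 16 + 10 = 39.
Best is D, W, and M with total payoff 40.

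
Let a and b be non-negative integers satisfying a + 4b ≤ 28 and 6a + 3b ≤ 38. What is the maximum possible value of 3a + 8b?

57

Relaxing integrality, the LP optimum is 59.24 at (a,b) = (3.24, 6.19), which is not an integer point.
(a,b)=(3,6): 1·3+4·6=27≤28, 6·3+3·6=36≤38, objective 57.
(a,b)=(2,6): 1·2+4·6=26≤28, 6·2+3·6=30≤38, objective 54.
(a,b)=(3,5): 1·3+4·5=23≤28, 6·3+3·5=33≤38, objective 49.
(a,b)=(2,5): 1·2+4·5=22≤28, 6·2+3·5=27≤38, objective 46.
The best lattice point is (3,6), giving 57.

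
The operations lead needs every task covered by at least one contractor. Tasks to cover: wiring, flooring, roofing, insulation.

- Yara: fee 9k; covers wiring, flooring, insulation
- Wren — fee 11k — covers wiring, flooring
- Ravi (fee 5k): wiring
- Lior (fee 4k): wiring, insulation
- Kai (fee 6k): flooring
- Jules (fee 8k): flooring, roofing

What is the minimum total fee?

12

This is a weighted set-cover instance.
Choose Lior and Jules: together they cover wiring, flooring, roofing, insulation — every task.
Total fee: 4 + 8 = 12.
No cover costs less than 12.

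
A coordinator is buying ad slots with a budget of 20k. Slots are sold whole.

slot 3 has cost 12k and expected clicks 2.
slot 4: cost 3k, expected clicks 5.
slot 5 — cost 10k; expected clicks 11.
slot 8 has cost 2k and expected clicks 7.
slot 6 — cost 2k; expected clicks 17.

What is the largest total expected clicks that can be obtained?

40

slot 4 + slot 5 + slot 8 + slot 6: cost 3 + 10 + 2 + 2 = 17 ≤ 20, expected clicks 5 + 11 + 7 + 17 = 40.
slot 5 + slot 8 + slot 6: cost 10 + 2 + 2 = 14 ≤ 20, expected clicks 11 + 7 + 17 = 35.
Best is slot 4, slot 5, slot 8, and slot 6 with total expected clicks 40.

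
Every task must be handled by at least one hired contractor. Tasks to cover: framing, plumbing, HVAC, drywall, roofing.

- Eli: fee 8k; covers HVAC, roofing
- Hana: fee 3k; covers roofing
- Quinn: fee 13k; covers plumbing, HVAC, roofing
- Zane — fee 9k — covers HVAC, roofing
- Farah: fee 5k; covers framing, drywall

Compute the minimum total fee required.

This is a weighted set-cover instance.
The greedy cost-per-new-task heuristic would pick Farah, Hana, and Quinn for 21, but a cheaper cover exists.
Choose Quinn and Farah: together they cover framing, plumbing, HVAC, drywall, roofing — every task.
Total fee: 13 + 5 = 18.
No cover costs less than 18.

18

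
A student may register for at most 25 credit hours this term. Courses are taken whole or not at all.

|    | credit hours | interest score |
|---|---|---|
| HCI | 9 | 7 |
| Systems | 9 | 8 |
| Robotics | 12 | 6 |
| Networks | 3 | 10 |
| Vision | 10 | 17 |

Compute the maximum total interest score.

Treat it as a binary knapsack problem.
Allowing fractional choices, the relaxed optimum would be about 37.3, but courses are indivisible.
Robotics + Networks + Vision: credit hours 12 + 3 + 10 = 25 ≤ 25, interest score 6 + 10 + 17 = 33.
HCI + Networks + Vision: credit hours 9 + 3 + 10 = 22 ≤ 25, interest score 7 + 10 + 17 = 34.
Systems + Networks + Vision: credit hours 9 + 3 + 10 = 22 ≤ 25, interest score 8 + 10 + 17 = 35.
Best is Systems, Networks, and Vision with total interest score 35.

35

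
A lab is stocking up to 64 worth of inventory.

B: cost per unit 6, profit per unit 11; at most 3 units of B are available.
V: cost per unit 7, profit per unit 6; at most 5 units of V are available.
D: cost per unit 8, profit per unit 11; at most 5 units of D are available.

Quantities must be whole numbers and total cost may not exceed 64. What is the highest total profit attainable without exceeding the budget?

This is a bounded integer knapsack.
B has the best ratio (11/6); taking only B gives at most 3×11 = 33 (stopped by the supply cap of 3).
Mixing does better — 3×B, 2×V, and 4×D: cost 64 ≤ 64, profit 3·11 + 2·6 + 4·11 = 89.

89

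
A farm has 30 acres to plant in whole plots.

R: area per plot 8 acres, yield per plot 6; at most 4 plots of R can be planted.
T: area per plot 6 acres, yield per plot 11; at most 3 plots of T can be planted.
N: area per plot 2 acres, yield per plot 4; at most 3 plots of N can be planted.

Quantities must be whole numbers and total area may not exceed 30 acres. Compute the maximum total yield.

N has the best ratio (4/2); taking only N gives at most 3×4 = 12 (stopped by the supply cap of 3).
Mixing does better — 1×R, 3×T, and 2×N: area 30 ≤ 30, yield 1·6 + 3·11 + 2·4 = 47.

47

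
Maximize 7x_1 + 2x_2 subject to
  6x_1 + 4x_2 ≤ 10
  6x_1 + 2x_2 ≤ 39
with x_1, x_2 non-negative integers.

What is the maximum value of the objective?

9

(x_1,x_2)=(1,1) is feasible, giving 9.
(x_1,x_2)=(1,0) is feasible, giving 7.
(x_1,x_2)=(0,2) is feasible, giving 4.
The best lattice point is (1,1), giving 9.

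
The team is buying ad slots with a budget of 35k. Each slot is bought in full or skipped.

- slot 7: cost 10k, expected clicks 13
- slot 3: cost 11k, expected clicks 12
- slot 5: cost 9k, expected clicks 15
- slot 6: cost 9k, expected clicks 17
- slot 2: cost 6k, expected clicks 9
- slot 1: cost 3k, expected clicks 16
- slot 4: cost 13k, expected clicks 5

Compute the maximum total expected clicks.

Take slot 7, slot 5, slot 6, and slot 1: cost 10 + 9 + 9 + 3 = 31 ≤ 35, expected clicks 13 + 15 + 17 + 16 = 61.
No other feasible combination does better.

61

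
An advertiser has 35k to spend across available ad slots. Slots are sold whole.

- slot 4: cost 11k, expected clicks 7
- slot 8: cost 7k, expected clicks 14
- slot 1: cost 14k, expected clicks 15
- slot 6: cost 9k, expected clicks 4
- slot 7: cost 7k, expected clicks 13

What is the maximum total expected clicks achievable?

42

slot 8 + slot 1 + slot 7: cost 7 + 14 + 7 = 28 ≤ 35, expected clicks 14 + 15 + 13 = 42.
slot 4 + slot 8 + slot 1: cost 11 + 7 + 14 = 32 ≤ 35, expected clicks 7 + 14 + 15 = 36.
slot 4 + slot 8 + slot 6 + slot 7: cost 11 + 7 + 9 + 7 = 34 ≤ 35, expected clicks 7 + 14 + 4 + 13 = 38.
Best is slot 8, slot 1, and slot 7 with total expected clicks 42.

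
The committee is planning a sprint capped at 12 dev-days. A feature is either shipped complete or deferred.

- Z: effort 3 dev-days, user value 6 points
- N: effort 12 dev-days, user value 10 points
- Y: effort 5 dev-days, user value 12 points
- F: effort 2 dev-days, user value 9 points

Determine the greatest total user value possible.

27

Treat it as a binary knapsack problem.
Z + Y + F: effort 3 + 5 + 2 = 10 ≤ 12, user value 6 + 12 + 9 = 27.
Z + Y: effort 3 + 5 = 8 ≤ 12, user value 6 + 12 = 18.
Y + F: effort 5 + 2 = 7 ≤ 12, user value 12 + 9 = 21.
Best is Z, Y, and F with total user value 27.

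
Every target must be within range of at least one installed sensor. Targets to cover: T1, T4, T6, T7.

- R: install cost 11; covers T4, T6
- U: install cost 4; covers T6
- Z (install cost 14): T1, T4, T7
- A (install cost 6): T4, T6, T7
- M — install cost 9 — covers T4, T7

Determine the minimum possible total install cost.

Choose U and Z: together they cover T1, T4, T6, T7 — every target.
Total install cost: 4 + 14 = 18.

18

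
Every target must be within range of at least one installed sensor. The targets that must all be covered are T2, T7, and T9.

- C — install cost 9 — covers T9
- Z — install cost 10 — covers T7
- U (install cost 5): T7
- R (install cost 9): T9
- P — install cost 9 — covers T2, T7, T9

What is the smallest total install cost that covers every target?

This is an integer covering problem.
P alone covers T2, T7, T9 — every target.
Total install cost: 9.

9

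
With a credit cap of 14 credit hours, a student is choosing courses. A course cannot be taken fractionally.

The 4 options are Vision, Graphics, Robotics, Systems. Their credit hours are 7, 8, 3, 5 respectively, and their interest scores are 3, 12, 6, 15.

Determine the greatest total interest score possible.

27

Robotics + Systems: credit hours 3 + 5 = 8 ≤ 14, interest score 6 + 15 = 21.
Graphics + Systems: credit hours 8 + 5 = 13 ≤ 14, interest score 12 + 15 = 27.
Best is Graphics and Systems with total interest score 27.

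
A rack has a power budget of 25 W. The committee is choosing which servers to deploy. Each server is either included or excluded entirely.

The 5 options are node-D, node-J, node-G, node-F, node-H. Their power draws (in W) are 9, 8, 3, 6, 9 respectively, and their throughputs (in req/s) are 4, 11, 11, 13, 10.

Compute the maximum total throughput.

35

Treat it as a binary knapsack problem.
node-G + node-F + node-H: power draw 3 + 6 + 9 = 18 ≤ 25, throughput 11 + 13 + 10 = 34.
node-J + node-G + node-F: power draw 8 + 3 + 6 = 17 ≤ 25, throughput 11 + 11 + 13 = 35.
Best is node-J, node-G, and node-F with total throughput 35.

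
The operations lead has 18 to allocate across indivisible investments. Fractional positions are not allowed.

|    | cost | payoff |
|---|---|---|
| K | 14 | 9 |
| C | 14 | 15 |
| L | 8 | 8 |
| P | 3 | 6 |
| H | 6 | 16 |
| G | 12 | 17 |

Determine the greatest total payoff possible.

33

Take H and G: cost 6 + 12 = 18 ≤ 18, payoff 16 + 17 = 33.
No other feasible combination does better.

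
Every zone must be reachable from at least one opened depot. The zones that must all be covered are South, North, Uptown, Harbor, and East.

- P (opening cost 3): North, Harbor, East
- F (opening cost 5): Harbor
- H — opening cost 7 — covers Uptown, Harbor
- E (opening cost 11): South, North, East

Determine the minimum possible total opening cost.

18

This is an integer covering problem.
The greedy cost-per-new-zone heuristic would pick P, H, and E for 21, but a cheaper cover exists.
Choose H and E: together they cover South, North, Uptown, Harbor, East — every zone.
Total opening cost: 7 + 11 = 18.
No cover costs less than 18.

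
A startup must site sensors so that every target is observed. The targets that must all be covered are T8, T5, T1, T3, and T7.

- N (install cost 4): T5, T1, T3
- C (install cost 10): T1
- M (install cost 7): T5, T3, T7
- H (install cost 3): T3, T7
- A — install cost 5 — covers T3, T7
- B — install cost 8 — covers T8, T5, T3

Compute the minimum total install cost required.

15

Choose N, H, and B: together they cover T8, T5, T1, T3, T7 — every target.
Total install cost: 4 + 3 + 8 = 15.
No cover costs less than 15.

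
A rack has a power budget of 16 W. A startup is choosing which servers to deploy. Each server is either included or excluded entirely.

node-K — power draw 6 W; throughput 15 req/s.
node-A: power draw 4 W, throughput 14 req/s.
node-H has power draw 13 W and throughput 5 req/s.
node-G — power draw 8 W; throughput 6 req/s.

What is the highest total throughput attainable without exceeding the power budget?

29

This is an integer program with binary decision variables.
node-A + node-G: power draw 4 + 8 = 12 ≤ 16, throughput 14 + 6 = 20.
node-K + node-A: power draw 6 + 4 = 10 ≤ 16, throughput 15 + 14 = 29.
node-K + node-G: power draw 6 + 8 = 14 ≤ 16, throughput 15 + 6 = 21.
Best is node-K and node-A with total throughput 29.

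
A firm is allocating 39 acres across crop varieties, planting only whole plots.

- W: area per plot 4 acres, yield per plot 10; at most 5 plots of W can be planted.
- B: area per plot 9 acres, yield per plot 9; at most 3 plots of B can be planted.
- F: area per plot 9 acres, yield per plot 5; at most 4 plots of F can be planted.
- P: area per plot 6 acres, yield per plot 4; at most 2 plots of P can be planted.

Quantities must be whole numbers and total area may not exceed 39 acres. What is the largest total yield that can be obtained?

W has the best ratio (10/4); taking only W gives at most 5×10 = 50 (stopped by the supply cap of 5).
Mixing does better — 5×W and 2×B: area 38 ≤ 39, yield 5·10 + 2·9 = 68.

68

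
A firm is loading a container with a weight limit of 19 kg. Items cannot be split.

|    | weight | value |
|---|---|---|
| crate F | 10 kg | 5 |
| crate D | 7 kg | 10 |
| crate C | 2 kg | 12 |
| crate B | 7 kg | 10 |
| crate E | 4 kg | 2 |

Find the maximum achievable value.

Allowing fractional choices, the relaxed optimum would be about 33.5, but items are indivisible.
crate F + crate D + crate C: weight 10 + 7 + 2 = 19 ≤ 19, value 5 + 10 + 12 = 27.
crate D + crate C + crate B: weight 7 + 2 + 7 = 16 ≤ 19, value 10 + 12 + 10 = 32.
Best is crate D, crate C, and crate B with total value 32.

32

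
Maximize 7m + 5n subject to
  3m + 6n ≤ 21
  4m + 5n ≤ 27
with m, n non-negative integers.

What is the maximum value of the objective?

(m,n)=(6,0) is feasible, giving 42.
(m,n)=(5,1) is feasible, giving 40.
No feasible integer point exceeds 42.

42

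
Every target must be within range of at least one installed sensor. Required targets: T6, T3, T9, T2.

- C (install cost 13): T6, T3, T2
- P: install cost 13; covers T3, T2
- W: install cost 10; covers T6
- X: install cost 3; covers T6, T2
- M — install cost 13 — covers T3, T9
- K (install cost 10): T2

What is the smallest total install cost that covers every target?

16

Choose X and M: together they cover T6, T3, T9, T2 — every target.
Total install cost: 3 + 13 = 16.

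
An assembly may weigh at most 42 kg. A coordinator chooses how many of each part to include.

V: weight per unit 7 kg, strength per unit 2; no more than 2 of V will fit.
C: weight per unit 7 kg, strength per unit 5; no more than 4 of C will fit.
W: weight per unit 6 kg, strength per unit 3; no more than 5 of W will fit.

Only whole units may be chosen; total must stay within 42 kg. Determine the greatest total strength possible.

Take 4×C and 2×W: weight 40 ≤ 42, strength 4·5 + 2·3 = 26.
C has the best ratio (5/7) and is taken to its limit of 4; remaining capacity is filled optimally with the others.

26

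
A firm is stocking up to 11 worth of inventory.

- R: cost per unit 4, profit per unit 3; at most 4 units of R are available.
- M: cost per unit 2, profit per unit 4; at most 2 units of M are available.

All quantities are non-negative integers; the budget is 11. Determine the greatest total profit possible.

This is a bounded integer knapsack.
Take 1×R and 2×M: cost 8 ≤ 11, profit 1·3 + 2·4 = 11.
M has the best ratio (4/2) and is taken to its limit of 2; remaining capacity is filled optimally with the others.

11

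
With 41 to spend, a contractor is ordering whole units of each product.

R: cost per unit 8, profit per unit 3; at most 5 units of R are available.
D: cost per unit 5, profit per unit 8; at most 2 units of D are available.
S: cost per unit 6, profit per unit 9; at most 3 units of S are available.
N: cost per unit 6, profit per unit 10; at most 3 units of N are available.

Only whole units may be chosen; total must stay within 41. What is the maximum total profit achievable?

65

This is a bounded integer knapsack.
2×D, 2×S, and 3×N: cost 40 ≤ 41, profit 2·8 + 2·9 + 3·10 = 64.
1×D, 3×S, and 3×N: cost 41 ≤ 41, profit 1·8 + 3·9 + 3·10 = 65.
Best is 65.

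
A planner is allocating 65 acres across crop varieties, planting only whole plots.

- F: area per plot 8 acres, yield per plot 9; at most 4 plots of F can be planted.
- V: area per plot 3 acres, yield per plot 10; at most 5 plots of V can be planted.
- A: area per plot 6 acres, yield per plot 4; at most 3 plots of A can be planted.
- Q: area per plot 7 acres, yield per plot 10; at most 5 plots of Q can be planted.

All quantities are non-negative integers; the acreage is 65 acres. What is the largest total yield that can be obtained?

113

2×F, 5×V, 1×A, and 4×Q: area 65 ≤ 65, yield 2·9 + 5·10 + 1·4 + 4·10 = 112.
1×F, 5×V, 1×A, and 5×Q: area 64 ≤ 65, yield 1·9 + 5·10 + 1·4 + 5·10 = 113.
Best is 113.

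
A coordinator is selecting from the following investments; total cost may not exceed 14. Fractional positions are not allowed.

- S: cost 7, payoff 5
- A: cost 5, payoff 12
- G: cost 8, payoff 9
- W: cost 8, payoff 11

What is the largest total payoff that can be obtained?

Allowing fractional choices, the relaxed optimum would be about 24.1, but investments are indivisible.
A + G: cost 5 + 8 = 13 ≤ 14, payoff 12 + 9 = 21.
S + A: cost 7 + 5 = 12 ≤ 14, payoff 5 + 12 = 17.
A + W: cost 5 + 8 = 13 ≤ 14, payoff 12 + 11 = 23.
Best is A and W with total payoff 23.

23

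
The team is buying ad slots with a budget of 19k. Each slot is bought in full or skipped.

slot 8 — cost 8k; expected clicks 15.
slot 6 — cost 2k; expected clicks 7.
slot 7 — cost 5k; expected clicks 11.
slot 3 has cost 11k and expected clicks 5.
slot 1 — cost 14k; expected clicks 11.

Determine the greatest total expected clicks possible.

33

Take slot 8, slot 6, and slot 7: cost 8 + 2 + 5 = 15 ≤ 19, expected clicks 15 + 7 + 11 = 33.
No other feasible combination does better.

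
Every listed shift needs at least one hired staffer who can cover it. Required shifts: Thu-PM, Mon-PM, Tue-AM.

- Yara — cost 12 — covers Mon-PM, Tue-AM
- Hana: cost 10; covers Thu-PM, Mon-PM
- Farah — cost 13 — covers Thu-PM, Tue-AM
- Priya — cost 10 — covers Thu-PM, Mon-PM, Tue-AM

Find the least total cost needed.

Priya alone covers Thu-PM, Mon-PM, Tue-AM — every shift.
Total cost: 10.

10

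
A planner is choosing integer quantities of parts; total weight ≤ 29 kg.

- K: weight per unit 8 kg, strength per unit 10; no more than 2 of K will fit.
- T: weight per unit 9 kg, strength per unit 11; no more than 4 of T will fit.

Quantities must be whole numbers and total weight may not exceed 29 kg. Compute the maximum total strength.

33

3×T: weight 27 ≤ 29, strength 3·11 = 33.
1×K and 2×T: weight 26 ≤ 29, strength 1·10 + 2·11 = 32.
Best is 33.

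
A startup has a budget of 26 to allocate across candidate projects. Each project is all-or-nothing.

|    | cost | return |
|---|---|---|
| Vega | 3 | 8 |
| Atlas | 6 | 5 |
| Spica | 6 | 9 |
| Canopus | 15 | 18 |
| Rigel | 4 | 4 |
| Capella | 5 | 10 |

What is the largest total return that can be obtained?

37

This is an integer program with binary decision variables.
Allowing fractional choices, the relaxed optimum would be about 41.4, but projects are indivisible.
Vega + Canopus + Capella: cost 3 + 15 + 5 = 23 ≤ 26, return 8 + 18 + 10 = 36.
Spica + Canopus + Capella: cost 6 + 15 + 5 = 26 ≤ 26, return 9 + 18 + 10 = 37.
Vega + Atlas + Spica + Rigel + Capella: cost 3 + 6 + 6 + 4 + 5 = 24 ≤ 26, return 8 + 5 + 9 + 4 + 10 = 36.
Best is Spica, Canopus, and Capella with total return 37.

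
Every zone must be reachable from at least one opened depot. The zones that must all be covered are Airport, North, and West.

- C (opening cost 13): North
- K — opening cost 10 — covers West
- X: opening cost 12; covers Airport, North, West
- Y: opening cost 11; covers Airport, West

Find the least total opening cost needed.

X alone covers Airport, North, West — every zone.
Total opening cost: 12.

12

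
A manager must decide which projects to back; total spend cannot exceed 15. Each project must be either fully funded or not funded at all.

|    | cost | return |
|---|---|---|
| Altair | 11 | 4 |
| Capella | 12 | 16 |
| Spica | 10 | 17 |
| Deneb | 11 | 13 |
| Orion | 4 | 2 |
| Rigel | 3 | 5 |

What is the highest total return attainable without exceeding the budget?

Allowing fractional choices, the relaxed optimum would be about 24.7, but projects are indivisible.
Capella + Rigel: cost 12 + 3 = 15 ≤ 15, return 16 + 5 = 21.
Spica + Rigel: cost 10 + 3 = 13 ≤ 15, return 17 + 5 = 22.
Spica + Orion: cost 10 + 4 = 14 ≤ 15, return 17 + 2 = 19.
Best is Spica and Rigel with total return 22.

22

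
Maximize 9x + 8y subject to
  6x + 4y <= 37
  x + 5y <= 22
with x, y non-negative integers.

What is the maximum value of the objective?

Relaxing integrality, the LP optimum is 62.81 at (x,y) = (3.73, 3.65), which is not an integer point.
(x,y)=(4,3): 6·4+4·3=36≤37, 1·4+5·3=19≤22, objective 60.
(x,y)=(4,2): 6·4+4·2=32≤37, 1·4+5·2=14≤22, objective 52.
(x,y)=(3,3): 6·3+4·3=30≤37, 1·3+5·3=18≤22, objective 51.
Maximum is 60 at (x,y)=(4,3).

60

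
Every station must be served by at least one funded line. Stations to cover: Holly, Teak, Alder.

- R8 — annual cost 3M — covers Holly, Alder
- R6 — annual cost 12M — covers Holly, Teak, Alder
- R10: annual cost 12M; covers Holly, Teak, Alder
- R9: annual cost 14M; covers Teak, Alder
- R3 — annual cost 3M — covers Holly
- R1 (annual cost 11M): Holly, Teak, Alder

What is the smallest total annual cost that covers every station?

11

The greedy cost-per-new-station heuristic would pick R8 and R1 for 14, but a cheaper cover exists.
R1 alone covers Holly, Teak, Alder — every station.
Total annual cost: 11.
No cover costs less than 11.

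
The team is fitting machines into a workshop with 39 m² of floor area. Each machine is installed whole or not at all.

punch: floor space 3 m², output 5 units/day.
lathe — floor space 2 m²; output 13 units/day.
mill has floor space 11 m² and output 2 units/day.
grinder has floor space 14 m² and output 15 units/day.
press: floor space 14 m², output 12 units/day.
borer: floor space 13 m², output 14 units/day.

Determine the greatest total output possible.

Treat it as a binary knapsack problem.
punch + lathe + grinder + borer: floor space 3 + 2 + 14 + 13 = 32 ≤ 39, output 5 + 13 + 15 + 14 = 47.
punch + lathe + grinder + press: floor space 3 + 2 + 14 + 14 = 33 ≤ 39, output 5 + 13 + 15 + 12 = 45.
Best is punch, lathe, grinder, and borer with total output 47.

47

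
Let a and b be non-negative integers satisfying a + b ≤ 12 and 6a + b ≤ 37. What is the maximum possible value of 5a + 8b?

(a,b)=(0,12): 1·0+1·12=12≤12, 6·0+1·12=12≤37, objective 96.
(a,b)=(1,11): 1·1+1·11=12≤12, 6·1+1·11=17≤37, objective 93.
(a,b)=(0,11): 1·0+1·11=11≤12, 6·0+1·11=11≤37, objective 88.
Maximum is 96 at (a,b)=(0,12).

96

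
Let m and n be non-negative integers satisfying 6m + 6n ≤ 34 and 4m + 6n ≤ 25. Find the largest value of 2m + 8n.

(m,n)=(0,4) is feasible, giving 32.
(m,n)=(1,3) is feasible, giving 26.
(m,n)=(0,3) is feasible, giving 24.
The best lattice point is (0,4), giving 32.

32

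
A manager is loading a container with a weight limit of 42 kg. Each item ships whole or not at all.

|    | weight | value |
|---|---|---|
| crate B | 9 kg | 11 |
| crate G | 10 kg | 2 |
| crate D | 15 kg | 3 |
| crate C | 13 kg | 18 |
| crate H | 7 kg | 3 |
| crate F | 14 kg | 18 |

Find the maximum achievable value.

47

crate C + crate H + crate F: weight 13 + 7 + 14 = 34 ≤ 42, value 18 + 3 + 18 = 39.
crate D + crate C + crate F: weight 15 + 13 + 14 = 42 ≤ 42, value 3 + 18 + 18 = 39.
crate B + crate C + crate F: weight 9 + 13 + 14 = 36 ≤ 42, value 11 + 18 + 18 = 47.
Best is crate B, crate C, and crate F with total value 47.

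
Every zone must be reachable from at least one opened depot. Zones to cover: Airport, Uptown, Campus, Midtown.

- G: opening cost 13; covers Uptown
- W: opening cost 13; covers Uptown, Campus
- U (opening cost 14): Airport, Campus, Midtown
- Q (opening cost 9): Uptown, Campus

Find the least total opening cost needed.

23

This is an integer covering problem.
Choose U and Q: together they cover Airport, Uptown, Campus, Midtown — every zone.
Total opening cost: 14 + 9 = 23.
No cover costs less than 23.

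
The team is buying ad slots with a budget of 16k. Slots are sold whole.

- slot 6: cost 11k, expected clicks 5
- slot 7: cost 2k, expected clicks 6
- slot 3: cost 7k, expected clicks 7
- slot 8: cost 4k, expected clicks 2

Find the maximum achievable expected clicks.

This is an integer program with binary decision variables.
Allowing fractional choices, the relaxed optimum would be about 16.4, but ad slots are indivisible.
slot 7 + slot 3: cost 2 + 7 = 9 ≤ 16, expected clicks 6 + 7 = 13.
slot 7 + slot 3 + slot 8: cost 2 + 7 + 4 = 13 ≤ 16, expected clicks 6 + 7 + 2 = 15.
slot 6 + slot 7: cost 11 + 2 = 13 ≤ 16, expected clicks 5 + 6 = 11.
Best is slot 7, slot 3, and slot 8 with total expected clicks 15.

15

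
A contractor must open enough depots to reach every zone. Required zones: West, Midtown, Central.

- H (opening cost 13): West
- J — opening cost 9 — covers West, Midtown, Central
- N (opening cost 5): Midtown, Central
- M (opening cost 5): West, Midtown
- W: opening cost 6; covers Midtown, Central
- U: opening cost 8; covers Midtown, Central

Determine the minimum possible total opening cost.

This is a weighted set-cover instance.
The greedy cost-per-new-zone heuristic would pick N and M for 10, but a cheaper cover exists.
J alone covers West, Midtown, Central — every zone.
Total opening cost: 9.
No cover costs less than 9.

9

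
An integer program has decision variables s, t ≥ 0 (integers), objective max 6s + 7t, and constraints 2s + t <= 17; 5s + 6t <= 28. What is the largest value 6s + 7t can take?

33

Relaxing integrality, the LP optimum is 33.60 at (s,t) = (5.6, 0), which is not an integer point.
(s,t)=(2,3): 2·2+1·3=7≤17, 5·2+6·3=28≤28, objective 33.
(s,t)=(3,2): 2·3+1·2=8≤17, 5·3+6·2=27≤28, objective 32.
The best lattice point is (2,3), giving 33.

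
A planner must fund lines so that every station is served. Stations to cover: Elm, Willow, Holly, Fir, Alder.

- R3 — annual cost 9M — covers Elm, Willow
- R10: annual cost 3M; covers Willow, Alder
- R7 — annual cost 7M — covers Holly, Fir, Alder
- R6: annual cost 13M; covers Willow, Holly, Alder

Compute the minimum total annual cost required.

The greedy cost-per-new-station heuristic would pick R10, R7, and R3 for 19, but a cheaper cover exists.
Choose R3 and R7: together they cover Elm, Willow, Holly, Fir, Alder — every station.
Total annual cost: 9 + 7 = 16.
No cover costs less than 16.

16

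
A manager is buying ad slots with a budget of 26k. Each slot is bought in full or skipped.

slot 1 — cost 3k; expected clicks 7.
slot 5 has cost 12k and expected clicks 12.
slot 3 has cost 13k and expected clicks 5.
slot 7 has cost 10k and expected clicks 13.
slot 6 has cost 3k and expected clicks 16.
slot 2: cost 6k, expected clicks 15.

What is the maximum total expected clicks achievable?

Treat it as a binary knapsack problem.
Allowing fractional choices, the relaxed optimum would be about 55.0, but ad slots are indivisible.
slot 1 + slot 7 + slot 6 + slot 2: cost 3 + 10 + 3 + 6 = 22 ≤ 26, expected clicks 7 + 13 + 16 + 15 = 51.
slot 7 + slot 6 + slot 2: cost 10 + 3 + 6 = 19 ≤ 26, expected clicks 13 + 16 + 15 = 44.
slot 1 + slot 5 + slot 6 + slot 2: cost 3 + 12 + 3 + 6 = 24 ≤ 26, expected clicks 7 + 12 + 16 + 15 = 50.
Best is slot 1, slot 7, slot 6, and slot 2 with total expected clicks 51.

51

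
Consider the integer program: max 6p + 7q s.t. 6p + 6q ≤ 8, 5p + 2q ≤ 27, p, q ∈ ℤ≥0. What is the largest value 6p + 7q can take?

7

The continuous relaxation peaks at (0, 1.33) with value 9.33; rounding to a feasible lattice point costs some objective.
(p,q)=(0,1): 6·0+6·1=6≤8, 5·0+2·1=2≤27, objective 7.
(p,q)=(1,0): 6·1+6·0=6≤8, 5·1+2·0=5≤27, objective 6.
(p,q)=(0,0): 6·0+6·0=0≤8, 5·0+2·0=0≤27, objective 0.
Maximum is 7 at (p,q)=(0,1).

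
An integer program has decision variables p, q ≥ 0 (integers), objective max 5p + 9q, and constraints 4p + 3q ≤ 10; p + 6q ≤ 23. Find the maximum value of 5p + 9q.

27

The continuous relaxation peaks at (0, 3.33) with value 30.00; rounding to a feasible lattice point costs some objective.
(p,q)=(0,3): 4·0+3·3=9≤10, 1·0+6·3=18≤23, objective 27.
(p,q)=(1,2): 4·1+3·2=10≤10, 1·1+6·2=13≤23, objective 23.
(p,q)=(0,2): 4·0+3·2=6≤10, 1·0+6·2=12≤23, objective 18.
Maximum is 27 at (p,q)=(0,3).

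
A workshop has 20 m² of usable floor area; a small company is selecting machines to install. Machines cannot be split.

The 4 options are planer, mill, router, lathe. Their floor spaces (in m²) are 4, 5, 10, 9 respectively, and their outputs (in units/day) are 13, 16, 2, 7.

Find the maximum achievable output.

Allowing fractional choices, the relaxed optimum would be about 36.4, but machines are indivisible.
planer + mill: floor space 4 + 5 = 9 ≤ 20, output 13 + 16 = 29.
planer + mill + lathe: floor space 4 + 5 + 9 = 18 ≤ 20, output 13 + 16 + 7 = 36.
planer + mill + router: floor space 4 + 5 + 10 = 19 ≤ 20, output 13 + 16 + 2 = 31.
Best is planer, mill, and lathe with total output 36.

36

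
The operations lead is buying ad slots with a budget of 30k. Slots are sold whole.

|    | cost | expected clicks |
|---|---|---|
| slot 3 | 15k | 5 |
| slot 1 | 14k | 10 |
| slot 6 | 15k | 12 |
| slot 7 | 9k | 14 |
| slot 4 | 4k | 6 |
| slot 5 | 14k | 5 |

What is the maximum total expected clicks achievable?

slot 6 + slot 7: cost 15 + 9 = 24 ≤ 30, expected clicks 12 + 14 = 26.
slot 6 + slot 7 + slot 4: cost 15 + 9 + 4 = 28 ≤ 30, expected clicks 12 + 14 + 6 = 32.
slot 1 + slot 7 + slot 4: cost 14 + 9 + 4 = 27 ≤ 30, expected clicks 10 + 14 + 6 = 30.
Best is slot 6, slot 7, and slot 4 with total expected clicks 32.

32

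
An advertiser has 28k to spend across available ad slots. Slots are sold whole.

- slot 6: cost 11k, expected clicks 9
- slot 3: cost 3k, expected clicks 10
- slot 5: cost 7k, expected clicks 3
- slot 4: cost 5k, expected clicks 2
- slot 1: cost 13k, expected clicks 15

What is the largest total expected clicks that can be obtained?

Allowing fractional choices, the relaxed optimum would be about 34.4, but ad slots are indivisible.
slot 3 + slot 5 + slot 4 + slot 1: cost 3 + 7 + 5 + 13 = 28 ≤ 28, expected clicks 10 + 3 + 2 + 15 = 30.
slot 3 + slot 5 + slot 1: cost 3 + 7 + 13 = 23 ≤ 28, expected clicks 10 + 3 + 15 = 28.
slot 6 + slot 3 + slot 1: cost 11 + 3 + 13 = 27 ≤ 28, expected clicks 9 + 10 + 15 = 34.
Best is slot 6, slot 3, and slot 1 with total expected clicks 34.

34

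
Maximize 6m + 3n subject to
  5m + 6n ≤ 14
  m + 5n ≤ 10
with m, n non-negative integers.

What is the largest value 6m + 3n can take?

12

(m,n)=(2,0) is feasible, giving 12.
(m,n)=(1,1) is feasible, giving 9.
(m,n)=(1,0) is feasible, giving 6.
Maximum is 12 at (m,n)=(2,0).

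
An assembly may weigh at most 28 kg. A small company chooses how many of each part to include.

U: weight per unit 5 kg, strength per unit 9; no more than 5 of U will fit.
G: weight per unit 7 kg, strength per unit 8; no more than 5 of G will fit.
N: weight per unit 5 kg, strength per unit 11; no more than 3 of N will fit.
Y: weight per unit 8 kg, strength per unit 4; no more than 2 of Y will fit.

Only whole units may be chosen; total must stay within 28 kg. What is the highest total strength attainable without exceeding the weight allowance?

51

Take 2×U and 3×N: weight 25 ≤ 28, strength 2·9 + 3·11 = 51.
N has the best ratio (11/5) and is taken to its limit of 3; remaining capacity is filled optimally with the others.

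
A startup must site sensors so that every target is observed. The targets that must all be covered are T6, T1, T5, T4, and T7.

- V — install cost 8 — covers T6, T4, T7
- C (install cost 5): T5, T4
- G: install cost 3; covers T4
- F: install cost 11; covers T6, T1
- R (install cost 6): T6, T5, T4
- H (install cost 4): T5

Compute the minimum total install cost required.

23

The greedy cost-per-new-target heuristic would pick R, V, and F for 25, but a cheaper cover exists.
Choose V, F, and H: together they cover T6, T1, T5, T4, T7 — every target.
Total install cost: 8 + 11 + 4 = 23.
No cover costs less than 23.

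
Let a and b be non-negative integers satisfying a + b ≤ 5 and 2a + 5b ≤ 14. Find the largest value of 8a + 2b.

(a,b)=(5,0): 1·5+1·0=5≤5, 2·5+5·0=10≤14, objective 40.
(a,b)=(4,1): 1·4+1·1=5≤5, 2·4+5·1=13≤14, objective 34.
No feasible integer point exceeds 40.

40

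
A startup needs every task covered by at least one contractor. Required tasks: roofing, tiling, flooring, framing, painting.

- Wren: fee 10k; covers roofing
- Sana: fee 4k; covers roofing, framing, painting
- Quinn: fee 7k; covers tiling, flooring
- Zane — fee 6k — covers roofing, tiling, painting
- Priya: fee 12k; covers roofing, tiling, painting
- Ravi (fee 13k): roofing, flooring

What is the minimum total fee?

Choose Sana and Quinn: together they cover roofing, tiling, flooring, framing, painting — every task.
Total fee: 4 + 7 = 11.

11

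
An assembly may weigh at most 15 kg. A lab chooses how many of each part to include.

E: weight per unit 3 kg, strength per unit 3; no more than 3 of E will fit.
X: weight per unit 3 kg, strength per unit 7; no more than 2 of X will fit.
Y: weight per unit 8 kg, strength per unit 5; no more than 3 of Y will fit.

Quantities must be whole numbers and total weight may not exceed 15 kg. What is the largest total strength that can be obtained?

23

This is a bounded integer knapsack.
Take 3×E and 2×X: weight 15 ≤ 15, strength 3·3 + 2·7 = 23.
X has the best ratio (7/3) and is taken to its limit of 2; remaining capacity is filled optimally with the others.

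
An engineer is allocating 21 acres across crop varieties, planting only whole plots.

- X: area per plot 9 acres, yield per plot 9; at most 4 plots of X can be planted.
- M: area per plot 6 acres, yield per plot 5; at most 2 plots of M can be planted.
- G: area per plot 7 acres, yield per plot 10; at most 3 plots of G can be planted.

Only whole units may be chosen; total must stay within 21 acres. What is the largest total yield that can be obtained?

This is a bounded integer knapsack.
G has the best ratio (10/7); taking only G gives at most 3×10 = 30 (stopped by the area limit).
Optimal: 3×G: area 21 ≤ 21, yield 3·10 = 30.

30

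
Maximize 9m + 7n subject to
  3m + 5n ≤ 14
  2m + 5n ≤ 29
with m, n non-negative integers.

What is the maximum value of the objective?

The continuous relaxation peaks at (4.67, 0) with value 42.00; rounding to a feasible lattice point costs some objective.
(m,n)=(4,0): 3·4+5·0=12≤14, 2·4+5·0=8≤29, objective 36.
(m,n)=(3,1): 3·3+5·1=14≤14, 2·3+5·1=11≤29, objective 34.
(m,n)=(3,0): 3·3+5·0=9≤14, 2·3+5·0=6≤29, objective 27.
The best lattice point is (4,0), giving 36.

36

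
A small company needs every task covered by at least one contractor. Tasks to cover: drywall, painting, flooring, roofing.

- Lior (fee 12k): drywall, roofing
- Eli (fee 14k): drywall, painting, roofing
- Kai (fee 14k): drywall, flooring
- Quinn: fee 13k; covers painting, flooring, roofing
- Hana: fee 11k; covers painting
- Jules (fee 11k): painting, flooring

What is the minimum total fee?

23

Choose Lior and Jules: together they cover drywall, painting, flooring, roofing — every task.
Total fee: 12 + 11 = 23.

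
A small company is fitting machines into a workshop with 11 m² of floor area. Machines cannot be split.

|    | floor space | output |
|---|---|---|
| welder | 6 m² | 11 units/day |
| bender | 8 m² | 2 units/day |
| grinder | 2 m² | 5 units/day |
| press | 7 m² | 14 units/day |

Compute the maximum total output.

19

Take grinder and press: floor space 2 + 7 = 9 ≤ 11, output 5 + 14 = 19.
No other feasible combination does better.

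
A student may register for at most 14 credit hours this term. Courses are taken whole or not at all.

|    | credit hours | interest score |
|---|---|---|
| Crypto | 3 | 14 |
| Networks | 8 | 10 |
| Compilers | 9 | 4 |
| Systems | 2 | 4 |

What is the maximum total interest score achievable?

Treat it as a binary knapsack problem.
Allowing fractional choices, the relaxed optimum would be about 28.4, but courses are indivisible.
Crypto + Networks + Systems: credit hours 3 + 8 + 2 = 13 ≤ 14, interest score 14 + 10 + 4 = 28.
Crypto + Compilers + Systems: credit hours 3 + 9 + 2 = 14 ≤ 14, interest score 14 + 4 + 4 = 22.
Crypto + Networks: credit hours 3 + 8 = 11 ≤ 14, interest score 14 + 10 = 24.
Best is Crypto, Networks, and Systems with total interest score 28.

28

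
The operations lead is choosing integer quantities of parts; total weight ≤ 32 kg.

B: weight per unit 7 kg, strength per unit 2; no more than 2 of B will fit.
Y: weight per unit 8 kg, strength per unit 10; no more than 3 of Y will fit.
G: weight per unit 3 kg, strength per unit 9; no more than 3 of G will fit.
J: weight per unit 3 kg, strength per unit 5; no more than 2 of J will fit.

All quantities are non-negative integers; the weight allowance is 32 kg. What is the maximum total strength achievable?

57

G has the best ratio (9/3); taking only G gives at most 3×9 = 27 (stopped by the supply cap of 3).
Mixing does better — 2×Y, 3×G, and 2×J: weight 31 ≤ 32, strength 2·10 + 3·9 + 2·5 = 57.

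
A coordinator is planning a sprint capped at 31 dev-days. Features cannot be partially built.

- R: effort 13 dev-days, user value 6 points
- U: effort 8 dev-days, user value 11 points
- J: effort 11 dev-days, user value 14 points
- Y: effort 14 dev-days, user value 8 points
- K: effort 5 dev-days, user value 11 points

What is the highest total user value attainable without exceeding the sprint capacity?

36

R + J + K: effort 13 + 11 + 5 = 29 ≤ 31, user value 6 + 14 + 11 = 31.
U + J + K: effort 8 + 11 + 5 = 24 ≤ 31, user value 11 + 14 + 11 = 36.
J + Y + K: effort 11 + 14 + 5 = 30 ≤ 31, user value 14 + 8 + 11 = 33.
Best is U, J, and K with total user value 36.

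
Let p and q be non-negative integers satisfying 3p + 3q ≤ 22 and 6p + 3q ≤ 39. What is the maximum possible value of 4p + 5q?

35

(p,q)=(0,7): 3·0+3·7=21≤22, 6·0+3·7=21≤39, objective 35.
(p,q)=(1,6): 3·1+3·6=21≤22, 6·1+3·6=24≤39, objective 34.
(p,q)=(0,6): 3·0+3·6=18≤22, 6·0+3·6=18≤39, objective 30.
No feasible integer point exceeds 35.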